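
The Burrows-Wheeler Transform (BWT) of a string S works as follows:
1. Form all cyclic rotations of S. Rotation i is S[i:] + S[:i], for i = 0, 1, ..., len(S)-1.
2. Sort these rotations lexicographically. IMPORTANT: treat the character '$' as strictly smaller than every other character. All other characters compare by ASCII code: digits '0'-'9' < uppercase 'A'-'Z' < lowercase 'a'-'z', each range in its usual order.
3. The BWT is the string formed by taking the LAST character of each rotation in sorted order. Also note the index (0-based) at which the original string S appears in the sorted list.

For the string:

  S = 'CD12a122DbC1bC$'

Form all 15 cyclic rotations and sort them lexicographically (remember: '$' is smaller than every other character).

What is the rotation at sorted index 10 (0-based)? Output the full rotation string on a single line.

Answer: D12a122DbC1bC$C

Derivation:
All 15 rotations (rotation i = S[i:]+S[:i]):
  rot[0] = CD12a122DbC1bC$
  rot[1] = D12a122DbC1bC$C
  rot[2] = 12a122DbC1bC$CD
  rot[3] = 2a122DbC1bC$CD1
  rot[4] = a122DbC1bC$CD12
  rot[5] = 122DbC1bC$CD12a
  rot[6] = 22DbC1bC$CD12a1
  rot[7] = 2DbC1bC$CD12a12
  rot[8] = DbC1bC$CD12a122
  rot[9] = bC1bC$CD12a122D
  rot[10] = C1bC$CD12a122Db
  rot[11] = 1bC$CD12a122DbC
  rot[12] = bC$CD12a122DbC1
  rot[13] = C$CD12a122DbC1b
  rot[14] = $CD12a122DbC1bC
Sorted (with $ < everything):
  sorted[0] = $CD12a122DbC1bC
  sorted[1] = 122DbC1bC$CD12a
  sorted[2] = 12a122DbC1bC$CD
  sorted[3] = 1bC$CD12a122DbC
  sorted[4] = 22DbC1bC$CD12a1
  sorted[5] = 2DbC1bC$CD12a12
  sorted[6] = 2a122DbC1bC$CD1
  sorted[7] = C$CD12a122DbC1b
  sorted[8] = C1bC$CD12a122Db
  sorted[9] = CD12a122DbC1bC$
  sorted[10] = D12a122DbC1bC$C
  sorted[11] = DbC1bC$CD12a122
  sorted[12] = a122DbC1bC$CD12
  sorted[13] = bC$CD12a122DbC1
  sorted[14] = bC1bC$CD12a122D
sorted[10] = D12a122DbC1bC$C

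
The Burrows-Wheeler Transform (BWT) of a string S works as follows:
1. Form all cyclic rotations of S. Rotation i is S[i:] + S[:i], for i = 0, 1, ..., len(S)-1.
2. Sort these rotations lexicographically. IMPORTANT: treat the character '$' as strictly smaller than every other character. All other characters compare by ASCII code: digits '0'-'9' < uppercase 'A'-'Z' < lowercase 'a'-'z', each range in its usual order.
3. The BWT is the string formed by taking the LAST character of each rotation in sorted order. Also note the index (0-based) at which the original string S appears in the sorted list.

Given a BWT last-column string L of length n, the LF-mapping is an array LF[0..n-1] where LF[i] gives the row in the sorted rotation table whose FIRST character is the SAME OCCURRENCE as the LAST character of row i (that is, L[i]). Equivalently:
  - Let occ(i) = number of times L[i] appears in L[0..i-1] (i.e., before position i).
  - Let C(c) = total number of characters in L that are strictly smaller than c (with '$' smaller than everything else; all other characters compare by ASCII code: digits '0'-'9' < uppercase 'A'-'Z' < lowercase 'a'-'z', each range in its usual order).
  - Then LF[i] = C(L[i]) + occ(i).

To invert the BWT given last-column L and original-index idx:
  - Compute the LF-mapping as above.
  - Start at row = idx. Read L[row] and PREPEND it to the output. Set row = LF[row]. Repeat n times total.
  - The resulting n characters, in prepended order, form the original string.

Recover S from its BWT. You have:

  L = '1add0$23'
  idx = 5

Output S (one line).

Answer: a03d2d1$

Derivation:
LF mapping: 2 5 6 7 1 0 3 4
Walk LF starting at row 5, prepending L[row]:
  step 1: row=5, L[5]='$', prepend. Next row=LF[5]=0
  step 2: row=0, L[0]='1', prepend. Next row=LF[0]=2
  step 3: row=2, L[2]='d', prepend. Next row=LF[2]=6
  step 4: row=6, L[6]='2', prepend. Next row=LF[6]=3
  step 5: row=3, L[3]='d', prepend. Next row=LF[3]=7
  step 6: row=7, L[7]='3', prepend. Next row=LF[7]=4
  step 7: row=4, L[4]='0', prepend. Next row=LF[4]=1
  step 8: row=1, L[1]='a', prepend. Next row=LF[1]=5
Reversed output: a03d2d1$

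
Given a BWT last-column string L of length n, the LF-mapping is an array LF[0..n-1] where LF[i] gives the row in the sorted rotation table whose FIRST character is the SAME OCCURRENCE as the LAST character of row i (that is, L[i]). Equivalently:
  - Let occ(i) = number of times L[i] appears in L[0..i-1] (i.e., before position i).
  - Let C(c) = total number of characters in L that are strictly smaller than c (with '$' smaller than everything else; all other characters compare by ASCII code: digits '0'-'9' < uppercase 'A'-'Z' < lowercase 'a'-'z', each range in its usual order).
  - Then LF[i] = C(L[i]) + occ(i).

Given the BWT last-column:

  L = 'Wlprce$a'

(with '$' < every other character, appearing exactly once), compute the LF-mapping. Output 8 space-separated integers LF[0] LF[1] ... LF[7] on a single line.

Char counts: '$':1, 'W':1, 'a':1, 'c':1, 'e':1, 'l':1, 'p':1, 'r':1
C (first-col start): C('$')=0, C('W')=1, C('a')=2, C('c')=3, C('e')=4, C('l')=5, C('p')=6, C('r')=7
L[0]='W': occ=0, LF[0]=C('W')+0=1+0=1
L[1]='l': occ=0, LF[1]=C('l')+0=5+0=5
L[2]='p': occ=0, LF[2]=C('p')+0=6+0=6
L[3]='r': occ=0, LF[3]=C('r')+0=7+0=7
L[4]='c': occ=0, LF[4]=C('c')+0=3+0=3
L[5]='e': occ=0, LF[5]=C('e')+0=4+0=4
L[6]='$': occ=0, LF[6]=C('$')+0=0+0=0
L[7]='a': occ=0, LF[7]=C('a')+0=2+0=2

Answer: 1 5 6 7 3 4 0 2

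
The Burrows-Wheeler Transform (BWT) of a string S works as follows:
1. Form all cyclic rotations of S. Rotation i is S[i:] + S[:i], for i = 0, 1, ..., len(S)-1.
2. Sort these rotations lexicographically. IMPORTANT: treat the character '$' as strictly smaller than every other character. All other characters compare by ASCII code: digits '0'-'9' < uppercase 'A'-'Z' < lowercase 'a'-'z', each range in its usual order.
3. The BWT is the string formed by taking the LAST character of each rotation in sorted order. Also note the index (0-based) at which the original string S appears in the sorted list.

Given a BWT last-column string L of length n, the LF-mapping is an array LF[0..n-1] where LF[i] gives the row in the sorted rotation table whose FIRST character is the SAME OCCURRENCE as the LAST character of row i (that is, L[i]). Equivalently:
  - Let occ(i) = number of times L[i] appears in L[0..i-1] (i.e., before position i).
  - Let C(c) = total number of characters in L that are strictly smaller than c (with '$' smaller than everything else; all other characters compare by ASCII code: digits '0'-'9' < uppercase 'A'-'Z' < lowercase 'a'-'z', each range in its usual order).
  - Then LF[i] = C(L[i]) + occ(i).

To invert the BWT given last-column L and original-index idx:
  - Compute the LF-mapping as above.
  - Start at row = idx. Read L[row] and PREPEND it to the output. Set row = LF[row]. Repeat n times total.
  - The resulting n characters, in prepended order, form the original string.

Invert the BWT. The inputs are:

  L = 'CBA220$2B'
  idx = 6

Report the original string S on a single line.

LF mapping: 8 6 5 2 3 1 0 4 7
Walk LF starting at row 6, prepending L[row]:
  step 1: row=6, L[6]='$', prepend. Next row=LF[6]=0
  step 2: row=0, L[0]='C', prepend. Next row=LF[0]=8
  step 3: row=8, L[8]='B', prepend. Next row=LF[8]=7
  step 4: row=7, L[7]='2', prepend. Next row=LF[7]=4
  step 5: row=4, L[4]='2', prepend. Next row=LF[4]=3
  step 6: row=3, L[3]='2', prepend. Next row=LF[3]=2
  step 7: row=2, L[2]='A', prepend. Next row=LF[2]=5
  step 8: row=5, L[5]='0', prepend. Next row=LF[5]=1
  step 9: row=1, L[1]='B', prepend. Next row=LF[1]=6
Reversed output: B0A222BC$

Answer: B0A222BC$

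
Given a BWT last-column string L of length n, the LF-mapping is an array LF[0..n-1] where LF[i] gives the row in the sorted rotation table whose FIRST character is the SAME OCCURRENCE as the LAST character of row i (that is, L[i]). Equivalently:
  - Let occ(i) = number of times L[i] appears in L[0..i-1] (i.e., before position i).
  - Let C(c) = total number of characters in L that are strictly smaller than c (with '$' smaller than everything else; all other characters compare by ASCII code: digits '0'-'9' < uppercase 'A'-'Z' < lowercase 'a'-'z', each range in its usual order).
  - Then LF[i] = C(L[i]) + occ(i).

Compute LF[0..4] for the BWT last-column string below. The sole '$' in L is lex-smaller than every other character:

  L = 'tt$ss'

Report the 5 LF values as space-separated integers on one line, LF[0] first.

Answer: 3 4 0 1 2

Derivation:
Char counts: '$':1, 's':2, 't':2
C (first-col start): C('$')=0, C('s')=1, C('t')=3
L[0]='t': occ=0, LF[0]=C('t')+0=3+0=3
L[1]='t': occ=1, LF[1]=C('t')+1=3+1=4
L[2]='$': occ=0, LF[2]=C('$')+0=0+0=0
L[3]='s': occ=0, LF[3]=C('s')+0=1+0=1
L[4]='s': occ=1, LF[4]=C('s')+1=1+1=2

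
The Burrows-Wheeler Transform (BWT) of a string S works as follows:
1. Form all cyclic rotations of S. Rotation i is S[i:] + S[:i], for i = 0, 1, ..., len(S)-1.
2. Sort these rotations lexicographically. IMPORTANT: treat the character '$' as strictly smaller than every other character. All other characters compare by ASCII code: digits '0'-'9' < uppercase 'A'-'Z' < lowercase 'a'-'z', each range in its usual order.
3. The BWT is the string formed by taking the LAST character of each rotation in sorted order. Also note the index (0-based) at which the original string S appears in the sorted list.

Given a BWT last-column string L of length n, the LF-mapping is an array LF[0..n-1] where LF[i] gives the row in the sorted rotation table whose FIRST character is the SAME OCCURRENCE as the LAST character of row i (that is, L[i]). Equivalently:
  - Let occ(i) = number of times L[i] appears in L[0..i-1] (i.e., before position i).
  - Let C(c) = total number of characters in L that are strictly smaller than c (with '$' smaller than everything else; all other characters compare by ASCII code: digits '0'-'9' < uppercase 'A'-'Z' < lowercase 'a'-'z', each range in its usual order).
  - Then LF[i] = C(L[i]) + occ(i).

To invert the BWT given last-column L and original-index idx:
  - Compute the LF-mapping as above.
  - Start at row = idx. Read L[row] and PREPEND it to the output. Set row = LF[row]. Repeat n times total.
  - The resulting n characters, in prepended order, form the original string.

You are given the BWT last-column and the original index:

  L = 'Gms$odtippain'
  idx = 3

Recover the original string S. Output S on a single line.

LF mapping: 1 6 11 0 8 3 12 4 9 10 2 5 7
Walk LF starting at row 3, prepending L[row]:
  step 1: row=3, L[3]='$', prepend. Next row=LF[3]=0
  step 2: row=0, L[0]='G', prepend. Next row=LF[0]=1
  step 3: row=1, L[1]='m', prepend. Next row=LF[1]=6
  step 4: row=6, L[6]='t', prepend. Next row=LF[6]=12
  step 5: row=12, L[12]='n', prepend. Next row=LF[12]=7
  step 6: row=7, L[7]='i', prepend. Next row=LF[7]=4
  step 7: row=4, L[4]='o', prepend. Next row=LF[4]=8
  step 8: row=8, L[8]='p', prepend. Next row=LF[8]=9
  step 9: row=9, L[9]='p', prepend. Next row=LF[9]=10
  step 10: row=10, L[10]='a', prepend. Next row=LF[10]=2
  step 11: row=2, L[2]='s', prepend. Next row=LF[2]=11
  step 12: row=11, L[11]='i', prepend. Next row=LF[11]=5
  step 13: row=5, L[5]='d', prepend. Next row=LF[5]=3
Reversed output: disappointmG$

Answer: disappointmG$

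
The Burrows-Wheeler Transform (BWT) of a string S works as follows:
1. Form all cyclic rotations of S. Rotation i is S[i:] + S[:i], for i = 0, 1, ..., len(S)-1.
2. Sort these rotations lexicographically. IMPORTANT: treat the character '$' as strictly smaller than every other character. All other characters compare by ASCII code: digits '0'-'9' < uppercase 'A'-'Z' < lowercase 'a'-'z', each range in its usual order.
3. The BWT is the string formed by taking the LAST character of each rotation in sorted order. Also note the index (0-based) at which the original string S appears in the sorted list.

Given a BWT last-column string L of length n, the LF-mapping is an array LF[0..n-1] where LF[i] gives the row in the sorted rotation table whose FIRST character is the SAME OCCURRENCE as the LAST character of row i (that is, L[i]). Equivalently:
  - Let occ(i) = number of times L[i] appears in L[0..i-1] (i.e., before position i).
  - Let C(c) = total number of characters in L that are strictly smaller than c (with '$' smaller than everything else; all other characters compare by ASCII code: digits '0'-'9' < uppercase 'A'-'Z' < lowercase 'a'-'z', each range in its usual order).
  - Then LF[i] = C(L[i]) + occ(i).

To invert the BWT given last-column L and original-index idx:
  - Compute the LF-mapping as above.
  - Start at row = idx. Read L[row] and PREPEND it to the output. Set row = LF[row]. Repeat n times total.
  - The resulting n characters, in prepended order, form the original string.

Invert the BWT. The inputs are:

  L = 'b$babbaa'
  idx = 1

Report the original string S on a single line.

Answer: aabbabb$

Derivation:
LF mapping: 4 0 5 1 6 7 2 3
Walk LF starting at row 1, prepending L[row]:
  step 1: row=1, L[1]='$', prepend. Next row=LF[1]=0
  step 2: row=0, L[0]='b', prepend. Next row=LF[0]=4
  step 3: row=4, L[4]='b', prepend. Next row=LF[4]=6
  step 4: row=6, L[6]='a', prepend. Next row=LF[6]=2
  step 5: row=2, L[2]='b', prepend. Next row=LF[2]=5
  step 6: row=5, L[5]='b', prepend. Next row=LF[5]=7
  step 7: row=7, L[7]='a', prepend. Next row=LF[7]=3
  step 8: row=3, L[3]='a', prepend. Next row=LF[3]=1
Reversed output: aabbabb$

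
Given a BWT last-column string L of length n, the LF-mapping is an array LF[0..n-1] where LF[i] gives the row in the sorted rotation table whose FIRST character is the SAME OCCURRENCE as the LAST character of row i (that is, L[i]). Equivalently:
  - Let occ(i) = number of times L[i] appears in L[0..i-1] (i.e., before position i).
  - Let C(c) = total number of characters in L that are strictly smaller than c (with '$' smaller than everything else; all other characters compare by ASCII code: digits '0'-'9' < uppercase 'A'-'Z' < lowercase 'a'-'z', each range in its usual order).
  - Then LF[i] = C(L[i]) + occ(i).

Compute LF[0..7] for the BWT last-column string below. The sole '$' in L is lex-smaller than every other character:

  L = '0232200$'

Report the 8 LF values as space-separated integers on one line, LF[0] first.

Char counts: '$':1, '0':3, '2':3, '3':1
C (first-col start): C('$')=0, C('0')=1, C('2')=4, C('3')=7
L[0]='0': occ=0, LF[0]=C('0')+0=1+0=1
L[1]='2': occ=0, LF[1]=C('2')+0=4+0=4
L[2]='3': occ=0, LF[2]=C('3')+0=7+0=7
L[3]='2': occ=1, LF[3]=C('2')+1=4+1=5
L[4]='2': occ=2, LF[4]=C('2')+2=4+2=6
L[5]='0': occ=1, LF[5]=C('0')+1=1+1=2
L[6]='0': occ=2, LF[6]=C('0')+2=1+2=3
L[7]='$': occ=0, LF[7]=C('$')+0=0+0=0

Answer: 1 4 7 5 6 2 3 0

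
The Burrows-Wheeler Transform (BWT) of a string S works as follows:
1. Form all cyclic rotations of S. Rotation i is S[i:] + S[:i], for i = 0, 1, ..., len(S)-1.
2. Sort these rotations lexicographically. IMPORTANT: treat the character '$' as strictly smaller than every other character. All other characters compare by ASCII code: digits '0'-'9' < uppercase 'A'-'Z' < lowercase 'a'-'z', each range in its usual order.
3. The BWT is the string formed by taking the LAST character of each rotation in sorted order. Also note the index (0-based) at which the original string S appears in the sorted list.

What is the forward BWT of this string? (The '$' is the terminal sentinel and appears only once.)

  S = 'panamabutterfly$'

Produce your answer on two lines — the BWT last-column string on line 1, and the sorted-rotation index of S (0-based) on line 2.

Answer: ymnpatrfaa$etubl
10

Derivation:
All 16 rotations (rotation i = S[i:]+S[:i]):
  rot[0] = panamabutterfly$
  rot[1] = anamabutterfly$p
  rot[2] = namabutterfly$pa
  rot[3] = amabutterfly$pan
  rot[4] = mabutterfly$pana
  rot[5] = abutterfly$panam
  rot[6] = butterfly$panama
  rot[7] = utterfly$panamab
  rot[8] = tterfly$panamabu
  rot[9] = terfly$panamabut
  rot[10] = erfly$panamabutt
  rot[11] = rfly$panamabutte
  rot[12] = fly$panamabutter
  rot[13] = ly$panamabutterf
  rot[14] = y$panamabutterfl
  rot[15] = $panamabutterfly
Sorted (with $ < everything):
  sorted[0] = $panamabutterfly  (last char: 'y')
  sorted[1] = abutterfly$panam  (last char: 'm')
  sorted[2] = amabutterfly$pan  (last char: 'n')
  sorted[3] = anamabutterfly$p  (last char: 'p')
  sorted[4] = butterfly$panama  (last char: 'a')
  sorted[5] = erfly$panamabutt  (last char: 't')
  sorted[6] = fly$panamabutter  (last char: 'r')
  sorted[7] = ly$panamabutterf  (last char: 'f')
  sorted[8] = mabutterfly$pana  (last char: 'a')
  sorted[9] = namabutterfly$pa  (last char: 'a')
  sorted[10] = panamabutterfly$  (last char: '$')
  sorted[11] = rfly$panamabutte  (last char: 'e')
  sorted[12] = terfly$panamabut  (last char: 't')
  sorted[13] = tterfly$panamabu  (last char: 'u')
  sorted[14] = utterfly$panamab  (last char: 'b')
  sorted[15] = y$panamabutterfl  (last char: 'l')
Last column: ymnpatrfaa$etubl
Original string S is at sorted index 10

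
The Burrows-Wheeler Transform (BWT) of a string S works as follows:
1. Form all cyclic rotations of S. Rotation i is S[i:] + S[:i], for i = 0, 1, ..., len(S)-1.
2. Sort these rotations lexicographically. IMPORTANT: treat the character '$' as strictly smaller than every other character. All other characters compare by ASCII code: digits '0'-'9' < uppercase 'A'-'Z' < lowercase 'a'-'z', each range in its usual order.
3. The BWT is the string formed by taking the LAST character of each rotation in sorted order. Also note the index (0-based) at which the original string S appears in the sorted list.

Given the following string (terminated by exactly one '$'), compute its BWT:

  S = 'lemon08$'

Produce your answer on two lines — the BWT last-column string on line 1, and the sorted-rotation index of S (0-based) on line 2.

Answer: 8n0l$eom
4

Derivation:
All 8 rotations (rotation i = S[i:]+S[:i]):
  rot[0] = lemon08$
  rot[1] = emon08$l
  rot[2] = mon08$le
  rot[3] = on08$lem
  rot[4] = n08$lemo
  rot[5] = 08$lemon
  rot[6] = 8$lemon0
  rot[7] = $lemon08
Sorted (with $ < everything):
  sorted[0] = $lemon08  (last char: '8')
  sorted[1] = 08$lemon  (last char: 'n')
  sorted[2] = 8$lemon0  (last char: '0')
  sorted[3] = emon08$l  (last char: 'l')
  sorted[4] = lemon08$  (last char: '$')
  sorted[5] = mon08$le  (last char: 'e')
  sorted[6] = n08$lemo  (last char: 'o')
  sorted[7] = on08$lem  (last char: 'm')
Last column: 8n0l$eom
Original string S is at sorted index 4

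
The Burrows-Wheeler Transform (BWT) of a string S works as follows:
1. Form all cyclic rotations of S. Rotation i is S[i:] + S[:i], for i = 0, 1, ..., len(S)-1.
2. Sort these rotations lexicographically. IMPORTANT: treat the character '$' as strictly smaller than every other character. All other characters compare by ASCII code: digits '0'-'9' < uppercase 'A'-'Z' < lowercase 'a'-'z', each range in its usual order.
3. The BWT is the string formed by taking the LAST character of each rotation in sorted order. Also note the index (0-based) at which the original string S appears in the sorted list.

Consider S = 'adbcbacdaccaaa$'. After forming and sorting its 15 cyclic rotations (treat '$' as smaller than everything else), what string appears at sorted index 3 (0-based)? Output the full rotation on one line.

Answer: aaa$adbcbacdacc

Derivation:
All 15 rotations (rotation i = S[i:]+S[:i]):
  rot[0] = adbcbacdaccaaa$
  rot[1] = dbcbacdaccaaa$a
  rot[2] = bcbacdaccaaa$ad
  rot[3] = cbacdaccaaa$adb
  rot[4] = bacdaccaaa$adbc
  rot[5] = acdaccaaa$adbcb
  rot[6] = cdaccaaa$adbcba
  rot[7] = daccaaa$adbcbac
  rot[8] = accaaa$adbcbacd
  rot[9] = ccaaa$adbcbacda
  rot[10] = caaa$adbcbacdac
  rot[11] = aaa$adbcbacdacc
  rot[12] = aa$adbcbacdacca
  rot[13] = a$adbcbacdaccaa
  rot[14] = $adbcbacdaccaaa
Sorted (with $ < everything):
  sorted[0] = $adbcbacdaccaaa
  sorted[1] = a$adbcbacdaccaa
  sorted[2] = aa$adbcbacdacca
  sorted[3] = aaa$adbcbacdacc
  sorted[4] = accaaa$adbcbacd
  sorted[5] = acdaccaaa$adbcb
  sorted[6] = adbcbacdaccaaa$
  sorted[7] = bacdaccaaa$adbc
  sorted[8] = bcbacdaccaaa$ad
  sorted[9] = caaa$adbcbacdac
  sorted[10] = cbacdaccaaa$adb
  sorted[11] = ccaaa$adbcbacda
  sorted[12] = cdaccaaa$adbcba
  sorted[13] = daccaaa$adbcbac
  sorted[14] = dbcbacdaccaaa$a
sorted[3] = aaa$adbcbacdacc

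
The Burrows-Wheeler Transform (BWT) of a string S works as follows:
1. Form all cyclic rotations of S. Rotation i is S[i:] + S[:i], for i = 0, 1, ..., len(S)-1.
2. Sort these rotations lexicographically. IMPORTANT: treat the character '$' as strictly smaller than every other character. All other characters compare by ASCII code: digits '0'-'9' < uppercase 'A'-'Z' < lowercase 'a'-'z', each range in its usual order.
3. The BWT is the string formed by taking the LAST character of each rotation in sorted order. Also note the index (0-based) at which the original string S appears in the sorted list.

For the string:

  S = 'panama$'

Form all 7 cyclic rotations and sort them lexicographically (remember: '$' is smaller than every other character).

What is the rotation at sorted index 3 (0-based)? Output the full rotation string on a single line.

Answer: anama$p

Derivation:
All 7 rotations (rotation i = S[i:]+S[:i]):
  rot[0] = panama$
  rot[1] = anama$p
  rot[2] = nama$pa
  rot[3] = ama$pan
  rot[4] = ma$pana
  rot[5] = a$panam
  rot[6] = $panama
Sorted (with $ < everything):
  sorted[0] = $panama
  sorted[1] = a$panam
  sorted[2] = ama$pan
  sorted[3] = anama$p
  sorted[4] = ma$pana
  sorted[5] = nama$pa
  sorted[6] = panama$
sorted[3] = anama$p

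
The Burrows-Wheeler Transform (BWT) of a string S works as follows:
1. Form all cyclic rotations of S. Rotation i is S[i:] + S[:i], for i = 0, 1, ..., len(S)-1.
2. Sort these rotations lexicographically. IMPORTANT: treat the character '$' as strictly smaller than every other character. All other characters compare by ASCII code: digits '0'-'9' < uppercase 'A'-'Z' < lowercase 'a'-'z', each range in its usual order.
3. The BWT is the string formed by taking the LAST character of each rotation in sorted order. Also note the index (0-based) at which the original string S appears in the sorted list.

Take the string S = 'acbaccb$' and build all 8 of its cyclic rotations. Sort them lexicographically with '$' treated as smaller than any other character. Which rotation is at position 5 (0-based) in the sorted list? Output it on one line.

All 8 rotations (rotation i = S[i:]+S[:i]):
  rot[0] = acbaccb$
  rot[1] = cbaccb$a
  rot[2] = baccb$ac
  rot[3] = accb$acb
  rot[4] = ccb$acba
  rot[5] = cb$acbac
  rot[6] = b$acbacc
  rot[7] = $acbaccb
Sorted (with $ < everything):
  sorted[0] = $acbaccb
  sorted[1] = acbaccb$
  sorted[2] = accb$acb
  sorted[3] = b$acbacc
  sorted[4] = baccb$ac
  sorted[5] = cb$acbac
  sorted[6] = cbaccb$a
  sorted[7] = ccb$acba
sorted[5] = cb$acbac

Answer: cb$acbac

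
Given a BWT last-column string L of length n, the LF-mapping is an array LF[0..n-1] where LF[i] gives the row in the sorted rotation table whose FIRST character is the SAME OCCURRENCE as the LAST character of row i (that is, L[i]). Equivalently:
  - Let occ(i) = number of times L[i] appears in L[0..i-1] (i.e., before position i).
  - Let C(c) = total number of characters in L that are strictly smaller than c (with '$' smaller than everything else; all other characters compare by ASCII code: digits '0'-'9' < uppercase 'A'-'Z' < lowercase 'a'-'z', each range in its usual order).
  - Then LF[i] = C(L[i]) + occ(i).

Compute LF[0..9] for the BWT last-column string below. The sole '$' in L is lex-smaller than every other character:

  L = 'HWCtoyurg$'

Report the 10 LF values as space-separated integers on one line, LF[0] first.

Char counts: '$':1, 'C':1, 'H':1, 'W':1, 'g':1, 'o':1, 'r':1, 't':1, 'u':1, 'y':1
C (first-col start): C('$')=0, C('C')=1, C('H')=2, C('W')=3, C('g')=4, C('o')=5, C('r')=6, C('t')=7, C('u')=8, C('y')=9
L[0]='H': occ=0, LF[0]=C('H')+0=2+0=2
L[1]='W': occ=0, LF[1]=C('W')+0=3+0=3
L[2]='C': occ=0, LF[2]=C('C')+0=1+0=1
L[3]='t': occ=0, LF[3]=C('t')+0=7+0=7
L[4]='o': occ=0, LF[4]=C('o')+0=5+0=5
L[5]='y': occ=0, LF[5]=C('y')+0=9+0=9
L[6]='u': occ=0, LF[6]=C('u')+0=8+0=8
L[7]='r': occ=0, LF[7]=C('r')+0=6+0=6
L[8]='g': occ=0, LF[8]=C('g')+0=4+0=4
L[9]='$': occ=0, LF[9]=C('$')+0=0+0=0

Answer: 2 3 1 7 5 9 8 6 4 0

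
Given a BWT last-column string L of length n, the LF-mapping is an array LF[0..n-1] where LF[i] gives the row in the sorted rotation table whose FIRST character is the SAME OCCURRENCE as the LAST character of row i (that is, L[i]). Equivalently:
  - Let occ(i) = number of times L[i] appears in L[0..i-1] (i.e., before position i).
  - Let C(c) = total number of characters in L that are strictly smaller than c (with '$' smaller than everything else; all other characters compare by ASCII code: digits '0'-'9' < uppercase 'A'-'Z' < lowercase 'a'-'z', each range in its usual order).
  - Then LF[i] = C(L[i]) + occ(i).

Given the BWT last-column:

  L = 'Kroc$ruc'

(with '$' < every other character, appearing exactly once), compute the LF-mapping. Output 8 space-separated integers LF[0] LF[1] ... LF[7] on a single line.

Answer: 1 5 4 2 0 6 7 3

Derivation:
Char counts: '$':1, 'K':1, 'c':2, 'o':1, 'r':2, 'u':1
C (first-col start): C('$')=0, C('K')=1, C('c')=2, C('o')=4, C('r')=5, C('u')=7
L[0]='K': occ=0, LF[0]=C('K')+0=1+0=1
L[1]='r': occ=0, LF[1]=C('r')+0=5+0=5
L[2]='o': occ=0, LF[2]=C('o')+0=4+0=4
L[3]='c': occ=0, LF[3]=C('c')+0=2+0=2
L[4]='$': occ=0, LF[4]=C('$')+0=0+0=0
L[5]='r': occ=1, LF[5]=C('r')+1=5+1=6
L[6]='u': occ=0, LF[6]=C('u')+0=7+0=7
L[7]='c': occ=1, LF[7]=C('c')+1=2+1=3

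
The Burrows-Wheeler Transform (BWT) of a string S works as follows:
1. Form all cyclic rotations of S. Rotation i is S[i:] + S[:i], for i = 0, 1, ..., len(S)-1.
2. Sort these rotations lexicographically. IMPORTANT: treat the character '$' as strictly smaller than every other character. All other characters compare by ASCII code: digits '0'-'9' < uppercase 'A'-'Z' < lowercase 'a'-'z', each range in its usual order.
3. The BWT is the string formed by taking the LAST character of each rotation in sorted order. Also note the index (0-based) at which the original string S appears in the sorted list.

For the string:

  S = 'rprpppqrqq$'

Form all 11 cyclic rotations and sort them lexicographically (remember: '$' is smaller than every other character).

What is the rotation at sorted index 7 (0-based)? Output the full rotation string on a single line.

Answer: qrqq$rprppp

Derivation:
All 11 rotations (rotation i = S[i:]+S[:i]):
  rot[0] = rprpppqrqq$
  rot[1] = prpppqrqq$r
  rot[2] = rpppqrqq$rp
  rot[3] = pppqrqq$rpr
  rot[4] = ppqrqq$rprp
  rot[5] = pqrqq$rprpp
  rot[6] = qrqq$rprppp
  rot[7] = rqq$rprpppq
  rot[8] = qq$rprpppqr
  rot[9] = q$rprpppqrq
  rot[10] = $rprpppqrqq
Sorted (with $ < everything):
  sorted[0] = $rprpppqrqq
  sorted[1] = pppqrqq$rpr
  sorted[2] = ppqrqq$rprp
  sorted[3] = pqrqq$rprpp
  sorted[4] = prpppqrqq$r
  sorted[5] = q$rprpppqrq
  sorted[6] = qq$rprpppqr
  sorted[7] = qrqq$rprppp
  sorted[8] = rpppqrqq$rp
  sorted[9] = rprpppqrqq$
  sorted[10] = rqq$rprpppq
sorted[7] = qrqq$rprppp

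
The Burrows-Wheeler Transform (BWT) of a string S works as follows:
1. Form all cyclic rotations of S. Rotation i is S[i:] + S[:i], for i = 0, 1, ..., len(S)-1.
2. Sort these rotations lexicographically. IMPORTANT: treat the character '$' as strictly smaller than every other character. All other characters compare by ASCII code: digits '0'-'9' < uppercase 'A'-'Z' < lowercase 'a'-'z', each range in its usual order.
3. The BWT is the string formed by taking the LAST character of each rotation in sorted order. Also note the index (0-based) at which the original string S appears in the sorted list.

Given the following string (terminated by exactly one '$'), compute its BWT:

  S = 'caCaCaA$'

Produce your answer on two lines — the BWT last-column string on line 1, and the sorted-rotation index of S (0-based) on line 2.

Answer: AaaaCCc$
7

Derivation:
All 8 rotations (rotation i = S[i:]+S[:i]):
  rot[0] = caCaCaA$
  rot[1] = aCaCaA$c
  rot[2] = CaCaA$ca
  rot[3] = aCaA$caC
  rot[4] = CaA$caCa
  rot[5] = aA$caCaC
  rot[6] = A$caCaCa
  rot[7] = $caCaCaA
Sorted (with $ < everything):
  sorted[0] = $caCaCaA  (last char: 'A')
  sorted[1] = A$caCaCa  (last char: 'a')
  sorted[2] = CaA$caCa  (last char: 'a')
  sorted[3] = CaCaA$ca  (last char: 'a')
  sorted[4] = aA$caCaC  (last char: 'C')
  sorted[5] = aCaA$caC  (last char: 'C')
  sorted[6] = aCaCaA$c  (last char: 'c')
  sorted[7] = caCaCaA$  (last char: '$')
Last column: AaaaCCc$
Original string S is at sorted index 7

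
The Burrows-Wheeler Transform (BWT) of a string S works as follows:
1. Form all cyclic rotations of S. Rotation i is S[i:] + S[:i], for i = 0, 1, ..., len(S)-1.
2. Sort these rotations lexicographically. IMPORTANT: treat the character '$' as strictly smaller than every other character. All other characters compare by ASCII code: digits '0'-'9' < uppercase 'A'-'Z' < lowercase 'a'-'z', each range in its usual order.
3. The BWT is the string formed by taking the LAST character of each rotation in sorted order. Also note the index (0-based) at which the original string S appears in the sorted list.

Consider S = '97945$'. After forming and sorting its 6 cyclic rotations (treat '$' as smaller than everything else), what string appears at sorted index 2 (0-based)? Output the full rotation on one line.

All 6 rotations (rotation i = S[i:]+S[:i]):
  rot[0] = 97945$
  rot[1] = 7945$9
  rot[2] = 945$97
  rot[3] = 45$979
  rot[4] = 5$9794
  rot[5] = $97945
Sorted (with $ < everything):
  sorted[0] = $97945
  sorted[1] = 45$979
  sorted[2] = 5$9794
  sorted[3] = 7945$9
  sorted[4] = 945$97
  sorted[5] = 97945$
sorted[2] = 5$9794

Answer: 5$9794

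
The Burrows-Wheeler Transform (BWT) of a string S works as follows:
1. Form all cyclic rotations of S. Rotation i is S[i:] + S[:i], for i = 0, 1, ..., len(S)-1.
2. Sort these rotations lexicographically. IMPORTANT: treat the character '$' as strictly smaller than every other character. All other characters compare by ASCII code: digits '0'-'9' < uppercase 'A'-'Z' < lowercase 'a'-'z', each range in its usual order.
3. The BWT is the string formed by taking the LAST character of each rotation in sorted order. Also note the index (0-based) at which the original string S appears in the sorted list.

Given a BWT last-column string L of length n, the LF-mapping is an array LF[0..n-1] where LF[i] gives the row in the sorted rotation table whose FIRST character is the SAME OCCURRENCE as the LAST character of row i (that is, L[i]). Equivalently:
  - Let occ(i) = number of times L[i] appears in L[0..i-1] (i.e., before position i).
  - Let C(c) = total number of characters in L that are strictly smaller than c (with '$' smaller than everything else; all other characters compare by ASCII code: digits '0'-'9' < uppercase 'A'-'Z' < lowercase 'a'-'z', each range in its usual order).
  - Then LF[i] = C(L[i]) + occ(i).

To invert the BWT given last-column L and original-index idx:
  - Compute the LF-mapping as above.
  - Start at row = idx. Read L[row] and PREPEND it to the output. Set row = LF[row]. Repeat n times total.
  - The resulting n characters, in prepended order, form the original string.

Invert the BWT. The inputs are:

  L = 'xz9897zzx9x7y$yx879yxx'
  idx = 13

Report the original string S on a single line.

Answer: xxz987yxz97x99yz78yxx$

Derivation:
LF mapping: 10 19 6 4 7 1 20 21 11 8 12 2 16 0 17 13 5 3 9 18 14 15
Walk LF starting at row 13, prepending L[row]:
  step 1: row=13, L[13]='$', prepend. Next row=LF[13]=0
  step 2: row=0, L[0]='x', prepend. Next row=LF[0]=10
  step 3: row=10, L[10]='x', prepend. Next row=LF[10]=12
  step 4: row=12, L[12]='y', prepend. Next row=LF[12]=16
  step 5: row=16, L[16]='8', prepend. Next row=LF[16]=5
  step 6: row=5, L[5]='7', prepend. Next row=LF[5]=1
  step 7: row=1, L[1]='z', prepend. Next row=LF[1]=19
  step 8: row=19, L[19]='y', prepend. Next row=LF[19]=18
  step 9: row=18, L[18]='9', prepend. Next row=LF[18]=9
  step 10: row=9, L[9]='9', prepend. Next row=LF[9]=8
  step 11: row=8, L[8]='x', prepend. Next row=LF[8]=11
  step 12: row=11, L[11]='7', prepend. Next row=LF[11]=2
  step 13: row=2, L[2]='9', prepend. Next row=LF[2]=6
  step 14: row=6, L[6]='z', prepend. Next row=LF[6]=20
  step 15: row=20, L[20]='x', prepend. Next row=LF[20]=14
  step 16: row=14, L[14]='y', prepend. Next row=LF[14]=17
  step 17: row=17, L[17]='7', prepend. Next row=LF[17]=3
  step 18: row=3, L[3]='8', prepend. Next row=LF[3]=4
  step 19: row=4, L[4]='9', prepend. Next row=LF[4]=7
  step 20: row=7, L[7]='z', prepend. Next row=LF[7]=21
  step 21: row=21, L[21]='x', prepend. Next row=LF[21]=15
  step 22: row=15, L[15]='x', prepend. Next row=LF[15]=13
Reversed output: xxz987yxz97x99yz78yxx$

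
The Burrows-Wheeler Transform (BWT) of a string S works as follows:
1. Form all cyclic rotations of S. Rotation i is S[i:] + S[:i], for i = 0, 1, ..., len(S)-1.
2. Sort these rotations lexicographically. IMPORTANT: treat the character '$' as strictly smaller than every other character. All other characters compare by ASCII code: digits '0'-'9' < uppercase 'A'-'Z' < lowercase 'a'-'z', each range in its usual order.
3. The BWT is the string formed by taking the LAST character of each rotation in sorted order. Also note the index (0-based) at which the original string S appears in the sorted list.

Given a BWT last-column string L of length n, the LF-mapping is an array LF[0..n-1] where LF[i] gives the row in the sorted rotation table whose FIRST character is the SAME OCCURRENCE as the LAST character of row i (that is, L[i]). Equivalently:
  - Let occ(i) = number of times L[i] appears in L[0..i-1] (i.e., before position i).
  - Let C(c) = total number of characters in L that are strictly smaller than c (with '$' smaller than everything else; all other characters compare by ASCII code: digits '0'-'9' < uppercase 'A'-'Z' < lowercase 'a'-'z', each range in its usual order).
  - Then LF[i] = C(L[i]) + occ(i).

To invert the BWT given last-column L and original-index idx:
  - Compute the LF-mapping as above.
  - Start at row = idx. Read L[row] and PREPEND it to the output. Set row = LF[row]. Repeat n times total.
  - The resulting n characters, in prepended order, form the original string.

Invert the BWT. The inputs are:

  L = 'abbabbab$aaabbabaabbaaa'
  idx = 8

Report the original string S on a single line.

LF mapping: 1 13 14 2 15 16 3 17 0 4 5 6 18 19 7 20 8 9 21 22 10 11 12
Walk LF starting at row 8, prepending L[row]:
  step 1: row=8, L[8]='$', prepend. Next row=LF[8]=0
  step 2: row=0, L[0]='a', prepend. Next row=LF[0]=1
  step 3: row=1, L[1]='b', prepend. Next row=LF[1]=13
  step 4: row=13, L[13]='b', prepend. Next row=LF[13]=19
  step 5: row=19, L[19]='b', prepend. Next row=LF[19]=22
  step 6: row=22, L[22]='a', prepend. Next row=LF[22]=12
  step 7: row=12, L[12]='b', prepend. Next row=LF[12]=18
  step 8: row=18, L[18]='b', prepend. Next row=LF[18]=21
  step 9: row=21, L[21]='a', prepend. Next row=LF[21]=11
  step 10: row=11, L[11]='a', prepend. Next row=LF[11]=6
  step 11: row=6, L[6]='a', prepend. Next row=LF[6]=3
  step 12: row=3, L[3]='a', prepend. Next row=LF[3]=2
  step 13: row=2, L[2]='b', prepend. Next row=LF[2]=14
  step 14: row=14, L[14]='a', prepend. Next row=LF[14]=7
  step 15: row=7, L[7]='b', prepend. Next row=LF[7]=17
  step 16: row=17, L[17]='a', prepend. Next row=LF[17]=9
  step 17: row=9, L[9]='a', prepend. Next row=LF[9]=4
  step 18: row=4, L[4]='b', prepend. Next row=LF[4]=15
  step 19: row=15, L[15]='b', prepend. Next row=LF[15]=20
  step 20: row=20, L[20]='a', prepend. Next row=LF[20]=10
  step 21: row=10, L[10]='a', prepend. Next row=LF[10]=5
  step 22: row=5, L[5]='b', prepend. Next row=LF[5]=16
  step 23: row=16, L[16]='a', prepend. Next row=LF[16]=8
Reversed output: abaabbaababaaaabbabbba$

Answer: abaabbaababaaaabbabbba$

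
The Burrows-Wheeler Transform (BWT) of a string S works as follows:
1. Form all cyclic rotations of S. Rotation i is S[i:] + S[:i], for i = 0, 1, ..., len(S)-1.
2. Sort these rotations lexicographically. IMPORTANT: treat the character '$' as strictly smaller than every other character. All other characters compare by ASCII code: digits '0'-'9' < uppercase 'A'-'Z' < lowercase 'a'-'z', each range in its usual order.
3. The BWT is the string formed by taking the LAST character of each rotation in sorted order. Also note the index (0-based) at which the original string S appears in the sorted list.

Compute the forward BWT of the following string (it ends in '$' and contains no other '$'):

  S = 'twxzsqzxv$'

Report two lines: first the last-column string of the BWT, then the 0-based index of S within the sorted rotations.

Answer: vsz$xtzwxq
3

Derivation:
All 10 rotations (rotation i = S[i:]+S[:i]):
  rot[0] = twxzsqzxv$
  rot[1] = wxzsqzxv$t
  rot[2] = xzsqzxv$tw
  rot[3] = zsqzxv$twx
  rot[4] = sqzxv$twxz
  rot[5] = qzxv$twxzs
  rot[6] = zxv$twxzsq
  rot[7] = xv$twxzsqz
  rot[8] = v$twxzsqzx
  rot[9] = $twxzsqzxv
Sorted (with $ < everything):
  sorted[0] = $twxzsqzxv  (last char: 'v')
  sorted[1] = qzxv$twxzs  (last char: 's')
  sorted[2] = sqzxv$twxz  (last char: 'z')
  sorted[3] = twxzsqzxv$  (last char: '$')
  sorted[4] = v$twxzsqzx  (last char: 'x')
  sorted[5] = wxzsqzxv$t  (last char: 't')
  sorted[6] = xv$twxzsqz  (last char: 'z')
  sorted[7] = xzsqzxv$tw  (last char: 'w')
  sorted[8] = zsqzxv$twx  (last char: 'x')
  sorted[9] = zxv$twxzsq  (last char: 'q')
Last column: vsz$xtzwxq
Original string S is at sorted index 3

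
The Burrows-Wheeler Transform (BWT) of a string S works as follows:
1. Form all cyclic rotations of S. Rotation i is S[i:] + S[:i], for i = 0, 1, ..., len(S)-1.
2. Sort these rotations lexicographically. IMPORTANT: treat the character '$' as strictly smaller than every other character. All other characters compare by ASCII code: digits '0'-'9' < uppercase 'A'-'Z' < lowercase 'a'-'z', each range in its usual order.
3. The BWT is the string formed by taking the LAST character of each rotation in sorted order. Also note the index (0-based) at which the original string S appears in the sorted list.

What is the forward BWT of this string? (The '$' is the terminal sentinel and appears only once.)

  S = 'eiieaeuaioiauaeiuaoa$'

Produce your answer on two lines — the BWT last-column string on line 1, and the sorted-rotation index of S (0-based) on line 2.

All 21 rotations (rotation i = S[i:]+S[:i]):
  rot[0] = eiieaeuaioiauaeiuaoa$
  rot[1] = iieaeuaioiauaeiuaoa$e
  rot[2] = ieaeuaioiauaeiuaoa$ei
  rot[3] = eaeuaioiauaeiuaoa$eii
  rot[4] = aeuaioiauaeiuaoa$eiie
  rot[5] = euaioiauaeiuaoa$eiiea
  rot[6] = uaioiauaeiuaoa$eiieae
  rot[7] = aioiauaeiuaoa$eiieaeu
  rot[8] = ioiauaeiuaoa$eiieaeua
  rot[9] = oiauaeiuaoa$eiieaeuai
  rot[10] = iauaeiuaoa$eiieaeuaio
  rot[11] = auaeiuaoa$eiieaeuaioi
  rot[12] = uaeiuaoa$eiieaeuaioia
  rot[13] = aeiuaoa$eiieaeuaioiau
  rot[14] = eiuaoa$eiieaeuaioiaua
  rot[15] = iuaoa$eiieaeuaioiauae
  rot[16] = uaoa$eiieaeuaioiauaei
  rot[17] = aoa$eiieaeuaioiauaeiu
  rot[18] = oa$eiieaeuaioiauaeiua
  rot[19] = a$eiieaeuaioiauaeiuao
  rot[20] = $eiieaeuaioiauaeiuaoa
Sorted (with $ < everything):
  sorted[0] = $eiieaeuaioiauaeiuaoa  (last char: 'a')
  sorted[1] = a$eiieaeuaioiauaeiuao  (last char: 'o')
  sorted[2] = aeiuaoa$eiieaeuaioiau  (last char: 'u')
  sorted[3] = aeuaioiauaeiuaoa$eiie  (last char: 'e')
  sorted[4] = aioiauaeiuaoa$eiieaeu  (last char: 'u')
  sorted[5] = aoa$eiieaeuaioiauaeiu  (last char: 'u')
  sorted[6] = auaeiuaoa$eiieaeuaioi  (last char: 'i')
  sorted[7] = eaeuaioiauaeiuaoa$eii  (last char: 'i')
  sorted[8] = eiieaeuaioiauaeiuaoa$  (last char: '$')
  sorted[9] = eiuaoa$eiieaeuaioiaua  (last char: 'a')
  sorted[10] = euaioiauaeiuaoa$eiiea  (last char: 'a')
  sorted[11] = iauaeiuaoa$eiieaeuaio  (last char: 'o')
  sorted[12] = ieaeuaioiauaeiuaoa$ei  (last char: 'i')
  sorted[13] = iieaeuaioiauaeiuaoa$e  (last char: 'e')
  sorted[14] = ioiauaeiuaoa$eiieaeua  (last char: 'a')
  sorted[15] = iuaoa$eiieaeuaioiauae  (last char: 'e')
  sorted[16] = oa$eiieaeuaioiauaeiua  (last char: 'a')
  sorted[17] = oiauaeiuaoa$eiieaeuai  (last char: 'i')
  sorted[18] = uaeiuaoa$eiieaeuaioia  (last char: 'a')
  sorted[19] = uaioiauaeiuaoa$eiieae  (last char: 'e')
  sorted[20] = uaoa$eiieaeuaioiauaei  (last char: 'i')
Last column: aoueuuii$aaoieaeaiaei
Original string S is at sorted index 8

Answer: aoueuuii$aaoieaeaiaei
8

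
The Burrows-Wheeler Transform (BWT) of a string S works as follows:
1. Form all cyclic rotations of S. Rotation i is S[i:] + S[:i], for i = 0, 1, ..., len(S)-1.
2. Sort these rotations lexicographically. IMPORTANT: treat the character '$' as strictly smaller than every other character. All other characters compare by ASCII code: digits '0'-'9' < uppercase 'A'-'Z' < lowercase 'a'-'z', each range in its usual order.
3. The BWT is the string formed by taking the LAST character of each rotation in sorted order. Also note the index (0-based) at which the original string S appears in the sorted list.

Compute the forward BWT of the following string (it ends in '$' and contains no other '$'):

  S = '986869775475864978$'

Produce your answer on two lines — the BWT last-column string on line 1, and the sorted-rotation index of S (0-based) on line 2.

All 19 rotations (rotation i = S[i:]+S[:i]):
  rot[0] = 986869775475864978$
  rot[1] = 86869775475864978$9
  rot[2] = 6869775475864978$98
  rot[3] = 869775475864978$986
  rot[4] = 69775475864978$9868
  rot[5] = 9775475864978$98686
  rot[6] = 775475864978$986869
  rot[7] = 75475864978$9868697
  rot[8] = 5475864978$98686977
  rot[9] = 475864978$986869775
  rot[10] = 75864978$9868697754
  rot[11] = 5864978$98686977547
  rot[12] = 864978$986869775475
  rot[13] = 64978$9868697754758
  rot[14] = 4978$98686977547586
  rot[15] = 978$986869775475864
  rot[16] = 78$9868697754758649
  rot[17] = 8$98686977547586497
  rot[18] = $986869775475864978
Sorted (with $ < everything):
  sorted[0] = $986869775475864978  (last char: '8')
  sorted[1] = 475864978$986869775  (last char: '5')
  sorted[2] = 4978$98686977547586  (last char: '6')
  sorted[3] = 5475864978$98686977  (last char: '7')
  sorted[4] = 5864978$98686977547  (last char: '7')
  sorted[5] = 64978$9868697754758  (last char: '8')
  sorted[6] = 6869775475864978$98  (last char: '8')
  sorted[7] = 69775475864978$9868  (last char: '8')
  sorted[8] = 75475864978$9868697  (last char: '7')
  sorted[9] = 75864978$9868697754  (last char: '4')
  sorted[10] = 775475864978$986869  (last char: '9')
  sorted[11] = 78$9868697754758649  (last char: '9')
  sorted[12] = 8$98686977547586497  (last char: '7')
  sorted[13] = 864978$986869775475  (last char: '5')
  sorted[14] = 86869775475864978$9  (last char: '9')
  sorted[15] = 869775475864978$986  (last char: '6')
  sorted[16] = 9775475864978$98686  (last char: '6')
  sorted[17] = 978$986869775475864  (last char: '4')
  sorted[18] = 986869775475864978$  (last char: '$')
Last column: 856778887499759664$
Original string S is at sorted index 18

Answer: 856778887499759664$
18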